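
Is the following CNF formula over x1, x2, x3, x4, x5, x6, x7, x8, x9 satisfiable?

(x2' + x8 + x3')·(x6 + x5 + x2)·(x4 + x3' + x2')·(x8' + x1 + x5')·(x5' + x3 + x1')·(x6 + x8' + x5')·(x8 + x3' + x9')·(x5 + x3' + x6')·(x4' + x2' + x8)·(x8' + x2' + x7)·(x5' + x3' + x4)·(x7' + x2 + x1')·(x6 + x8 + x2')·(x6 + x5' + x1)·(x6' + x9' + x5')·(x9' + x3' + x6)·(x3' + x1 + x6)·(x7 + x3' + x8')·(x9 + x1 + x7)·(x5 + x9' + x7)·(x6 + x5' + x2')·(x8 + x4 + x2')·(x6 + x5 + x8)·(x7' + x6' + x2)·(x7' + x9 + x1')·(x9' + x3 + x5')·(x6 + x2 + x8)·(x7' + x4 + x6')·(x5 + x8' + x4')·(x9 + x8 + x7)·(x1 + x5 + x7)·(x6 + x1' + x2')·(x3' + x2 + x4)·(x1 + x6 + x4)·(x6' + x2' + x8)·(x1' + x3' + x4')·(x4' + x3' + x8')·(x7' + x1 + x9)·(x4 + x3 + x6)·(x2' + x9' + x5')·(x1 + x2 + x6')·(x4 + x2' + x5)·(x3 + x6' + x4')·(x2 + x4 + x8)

Yes

Case x2 = 0:
Case x6 = 1:
Unit clause (x7') forces x7 = 0.
Unit clause (x1) forces x1 = 1.
Case x5 = 0:
Unit clause (x3') forces x3 = 0.
Unit clause (x9') forces x9 = 0.
Unit clause (x8) forces x8 = 1.
Unit clause (x4') forces x4 = 0.
Every clause now holds.
A satisfying assignment: x1=1,  x2=0,  x3=0,  x4=0,  x5=0,  x6=1,  x7=0,  x8=1,  x9=0.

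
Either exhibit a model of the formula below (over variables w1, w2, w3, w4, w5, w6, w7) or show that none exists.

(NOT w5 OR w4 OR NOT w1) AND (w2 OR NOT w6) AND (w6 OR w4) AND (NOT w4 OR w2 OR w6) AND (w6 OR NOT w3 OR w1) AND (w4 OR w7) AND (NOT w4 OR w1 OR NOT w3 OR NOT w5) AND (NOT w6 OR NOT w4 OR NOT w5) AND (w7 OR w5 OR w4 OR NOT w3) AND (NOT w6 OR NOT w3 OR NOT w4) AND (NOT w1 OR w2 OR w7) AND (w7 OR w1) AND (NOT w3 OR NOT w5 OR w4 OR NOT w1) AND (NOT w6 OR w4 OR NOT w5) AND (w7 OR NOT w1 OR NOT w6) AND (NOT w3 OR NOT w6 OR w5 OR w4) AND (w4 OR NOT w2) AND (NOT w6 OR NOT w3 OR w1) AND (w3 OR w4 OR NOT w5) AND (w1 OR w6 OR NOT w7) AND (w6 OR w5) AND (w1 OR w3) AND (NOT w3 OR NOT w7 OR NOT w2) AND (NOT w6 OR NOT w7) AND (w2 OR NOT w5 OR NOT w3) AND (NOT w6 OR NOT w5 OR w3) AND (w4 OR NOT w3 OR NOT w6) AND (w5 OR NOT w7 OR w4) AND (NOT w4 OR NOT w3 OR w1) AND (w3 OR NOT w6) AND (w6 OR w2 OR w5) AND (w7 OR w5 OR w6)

w1 ↦ true,  w2 ↦ true,  w3 ↦ false,  w4 ↦ true,  w5 ↦ true,  w6 ↦ false,  w7 ↦ false

Case w2 = true:
The clause (w4) is unit, so w4 = true.
Case w6 = false:
The clause (w5) is unit, so w5 = true.
Case w3 = false:
The clause (w1) is unit, so w1 = true.
Every clause is now satisfied; w7 is unconstrained.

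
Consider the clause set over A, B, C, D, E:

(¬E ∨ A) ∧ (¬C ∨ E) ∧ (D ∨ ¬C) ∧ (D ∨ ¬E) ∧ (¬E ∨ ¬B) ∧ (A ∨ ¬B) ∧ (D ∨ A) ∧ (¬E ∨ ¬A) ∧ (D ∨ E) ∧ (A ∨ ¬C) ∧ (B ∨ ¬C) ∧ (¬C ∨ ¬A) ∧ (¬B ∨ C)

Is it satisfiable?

Yes

Try E = False.
Unit clause (¬C) forces C = False.
Unit clause (D) forces D = True.
Unit clause (¬B) forces B = False.
No clause remains; A is free.
A satisfying assignment: A: True, B: False, C: False, D: True, E: False.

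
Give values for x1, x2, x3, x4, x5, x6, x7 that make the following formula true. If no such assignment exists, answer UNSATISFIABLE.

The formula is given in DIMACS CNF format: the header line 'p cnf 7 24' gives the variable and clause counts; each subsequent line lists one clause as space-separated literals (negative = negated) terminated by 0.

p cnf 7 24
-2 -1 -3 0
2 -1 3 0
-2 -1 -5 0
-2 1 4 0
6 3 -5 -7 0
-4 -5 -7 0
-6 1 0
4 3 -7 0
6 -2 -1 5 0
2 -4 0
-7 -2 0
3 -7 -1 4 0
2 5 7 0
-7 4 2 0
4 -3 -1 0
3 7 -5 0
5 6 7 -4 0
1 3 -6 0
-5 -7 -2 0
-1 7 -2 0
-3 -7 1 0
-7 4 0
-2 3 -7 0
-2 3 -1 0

x1=False,  x2=False,  x3=True,  x4=False,  x5=True,  x6=False,  x7=False

Case x6 = False:
Case x2 = False:
The clause (¬x4) is unit, so x4 = False.
The clause (¬x7) is unit, so x7 = False.
The clause (x5) is unit, so x5 = True.
The clause (x3) is unit, so x3 = True.
The clause (¬x1) is unit, so x1 = False.
This assignment satisfies each clause.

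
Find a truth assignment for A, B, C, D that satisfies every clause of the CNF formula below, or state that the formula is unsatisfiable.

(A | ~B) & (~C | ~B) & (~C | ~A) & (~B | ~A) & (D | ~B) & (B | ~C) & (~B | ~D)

Branch on A: set A = 1.
From the singleton clause (~C), C = 0.
From the singleton clause (~B), B = 0.
No clause remains; D is free.

A ↦ 1; B ↦ 0; C ↦ 0; D ↦ 0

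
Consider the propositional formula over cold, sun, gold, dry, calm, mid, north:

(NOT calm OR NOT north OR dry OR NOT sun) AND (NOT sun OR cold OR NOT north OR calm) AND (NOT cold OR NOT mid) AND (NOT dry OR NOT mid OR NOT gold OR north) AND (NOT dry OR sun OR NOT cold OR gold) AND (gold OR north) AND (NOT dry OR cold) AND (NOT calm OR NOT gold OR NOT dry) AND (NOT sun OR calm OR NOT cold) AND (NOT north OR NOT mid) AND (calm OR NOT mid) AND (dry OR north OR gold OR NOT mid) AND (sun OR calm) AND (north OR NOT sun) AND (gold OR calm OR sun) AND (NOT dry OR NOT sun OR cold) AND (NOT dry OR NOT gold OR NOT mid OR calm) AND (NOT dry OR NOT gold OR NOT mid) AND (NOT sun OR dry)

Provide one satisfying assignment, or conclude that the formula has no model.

Suppose cold = true.
The clause (NOT mid) is unit, so mid = false.
Suppose gold = true.
Suppose calm = true.
The clause (NOT dry) is unit, so dry = false.
The clause (NOT sun) is unit, so sun = false.
No clause remains; north is free.

cold ↦ true, sun ↦ false, gold ↦ true, dry ↦ false, calm ↦ true, mid ↦ false, north ↦ false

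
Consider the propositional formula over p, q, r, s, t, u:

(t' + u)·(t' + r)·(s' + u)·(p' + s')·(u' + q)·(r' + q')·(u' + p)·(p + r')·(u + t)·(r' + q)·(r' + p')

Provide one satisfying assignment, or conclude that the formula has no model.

p=1,  q=1,  r=0,  s=0,  t=0,  u=1

Suppose t = 0.
(u) alone gives u = 1.
(q) alone gives q = 1.
(r') alone gives r = 0.
(p) alone gives p = 1.
(s') alone gives s = 0.
This assignment satisfies each clause.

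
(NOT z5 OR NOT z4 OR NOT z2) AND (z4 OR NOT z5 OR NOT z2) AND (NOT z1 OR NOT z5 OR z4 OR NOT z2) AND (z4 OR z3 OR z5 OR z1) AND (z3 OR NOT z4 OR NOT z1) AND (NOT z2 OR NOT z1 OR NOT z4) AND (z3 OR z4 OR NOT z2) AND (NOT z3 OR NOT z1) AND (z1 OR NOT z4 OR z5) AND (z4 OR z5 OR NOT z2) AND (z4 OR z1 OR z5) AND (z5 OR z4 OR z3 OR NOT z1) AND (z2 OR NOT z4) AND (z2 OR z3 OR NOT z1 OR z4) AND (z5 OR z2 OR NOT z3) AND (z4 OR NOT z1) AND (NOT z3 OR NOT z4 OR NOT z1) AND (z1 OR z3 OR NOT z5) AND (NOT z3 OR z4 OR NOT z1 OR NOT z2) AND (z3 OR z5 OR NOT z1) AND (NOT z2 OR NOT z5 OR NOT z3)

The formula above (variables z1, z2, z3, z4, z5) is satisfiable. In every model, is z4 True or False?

Suppose z4 = true.
The clause (z2) is unit, so z2 = true.
The clause (NOT z5) is unit, so z5 = false.
The clause (NOT z1) is unit, so z1 = false.
Now (z1) is unsatisfied and unit — conflict.
So every satisfying assignment has z4 = False.

False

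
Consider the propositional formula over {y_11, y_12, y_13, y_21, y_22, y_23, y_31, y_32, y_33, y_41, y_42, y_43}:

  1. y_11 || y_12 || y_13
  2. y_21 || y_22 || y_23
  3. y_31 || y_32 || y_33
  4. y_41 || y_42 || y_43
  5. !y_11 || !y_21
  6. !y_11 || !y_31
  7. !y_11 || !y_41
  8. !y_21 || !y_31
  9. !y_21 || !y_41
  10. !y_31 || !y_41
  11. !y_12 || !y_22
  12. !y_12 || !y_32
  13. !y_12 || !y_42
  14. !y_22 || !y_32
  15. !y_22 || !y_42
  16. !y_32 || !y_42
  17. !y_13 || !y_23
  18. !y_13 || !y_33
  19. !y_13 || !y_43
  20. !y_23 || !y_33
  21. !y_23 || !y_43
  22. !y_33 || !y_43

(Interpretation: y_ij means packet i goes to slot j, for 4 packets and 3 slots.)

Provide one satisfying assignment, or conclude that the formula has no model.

Branch on y_11: set y_11 = false.
Branch on y_12: set y_12 = true.
(!y_22) alone gives y_22 = false.
(!y_32) alone gives y_32 = false.
(!y_42) alone gives y_42 = false.
Branch on y_21: set y_21 = true.
(!y_31) alone gives y_31 = false.
(y_33) alone gives y_33 = true.
(!y_41) alone gives y_41 = false.
(y_43) alone gives y_43 = true.
Now (!y_43) is unsatisfied and unit — conflict.
Undo y_21 and try y_21 = false.
(y_23) alone gives y_23 = true.
(!y_13) alone gives y_13 = false.
(!y_33) alone gives y_33 = false.
(y_31) alone gives y_31 = true.
(!y_41) alone gives y_41 = false.
(y_43) alone gives y_43 = true.
Now (!y_43) is unsatisfied and unit — conflict.
Either choice for y_21 ends in contradiction.
Undo y_12 and try y_12 = false.
(y_13) alone gives y_13 = true.
(!y_23) alone gives y_23 = false.
(!y_33) alone gives y_33 = false.
(!y_43) alone gives y_43 = false.
Branch on y_21: set y_21 = true.
(!y_31) alone gives y_31 = false.
(y_32) alone gives y_32 = true.
(!y_41) alone gives y_41 = false.
(y_42) alone gives y_42 = true.
Now (!y_42) is unsatisfied and unit — conflict.
Undo y_21 and try y_21 = false.
(y_22) alone gives y_22 = true.
(!y_32) alone gives y_32 = false.
(y_31) alone gives y_31 = true.
(!y_41) alone gives y_41 = false.
(y_42) alone gives y_42 = true.
Now (!y_42) is unsatisfied and unit — conflict.
Either choice for y_21 ends in contradiction.
Either choice for y_12 ends in contradiction.
Undo y_11 and try y_11 = true.
(!y_21) alone gives y_21 = false.
(!y_31) alone gives y_31 = false.
(!y_41) alone gives y_41 = false.
Branch on y_22: set y_22 = true.
(!y_12) alone gives y_12 = false.
(!y_32) alone gives y_32 = false.
(y_33) alone gives y_33 = true.
(!y_42) alone gives y_42 = false.
(y_43) alone gives y_43 = true.
Now (!y_43) is unsatisfied and unit — conflict.
Undo y_22 and try y_22 = false.
(y_23) alone gives y_23 = true.
(!y_13) alone gives y_13 = false.
(!y_33) alone gives y_33 = false.
(y_32) alone gives y_32 = true.
(!y_12) alone gives y_12 = false.
(!y_42) alone gives y_42 = false.
(y_43) alone gives y_43 = true.
Now (!y_43) is unsatisfied and unit — conflict.
Either choice for y_22 ends in contradiction.
Either choice for y_11 ends in contradiction.

UNSATISFIABLE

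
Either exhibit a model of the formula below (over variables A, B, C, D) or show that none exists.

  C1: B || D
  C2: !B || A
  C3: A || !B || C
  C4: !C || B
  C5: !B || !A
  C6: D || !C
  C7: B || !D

Suppose B = true.
(A) alone gives A = true.
Now (!A) is unsatisfied and unit — conflict.
So B must be the other value — set B = false.
(D) alone gives D = true.
Now (!D) is unsatisfied and unit — conflict.
Neither B = true nor B = false works.

UNSATISFIABLE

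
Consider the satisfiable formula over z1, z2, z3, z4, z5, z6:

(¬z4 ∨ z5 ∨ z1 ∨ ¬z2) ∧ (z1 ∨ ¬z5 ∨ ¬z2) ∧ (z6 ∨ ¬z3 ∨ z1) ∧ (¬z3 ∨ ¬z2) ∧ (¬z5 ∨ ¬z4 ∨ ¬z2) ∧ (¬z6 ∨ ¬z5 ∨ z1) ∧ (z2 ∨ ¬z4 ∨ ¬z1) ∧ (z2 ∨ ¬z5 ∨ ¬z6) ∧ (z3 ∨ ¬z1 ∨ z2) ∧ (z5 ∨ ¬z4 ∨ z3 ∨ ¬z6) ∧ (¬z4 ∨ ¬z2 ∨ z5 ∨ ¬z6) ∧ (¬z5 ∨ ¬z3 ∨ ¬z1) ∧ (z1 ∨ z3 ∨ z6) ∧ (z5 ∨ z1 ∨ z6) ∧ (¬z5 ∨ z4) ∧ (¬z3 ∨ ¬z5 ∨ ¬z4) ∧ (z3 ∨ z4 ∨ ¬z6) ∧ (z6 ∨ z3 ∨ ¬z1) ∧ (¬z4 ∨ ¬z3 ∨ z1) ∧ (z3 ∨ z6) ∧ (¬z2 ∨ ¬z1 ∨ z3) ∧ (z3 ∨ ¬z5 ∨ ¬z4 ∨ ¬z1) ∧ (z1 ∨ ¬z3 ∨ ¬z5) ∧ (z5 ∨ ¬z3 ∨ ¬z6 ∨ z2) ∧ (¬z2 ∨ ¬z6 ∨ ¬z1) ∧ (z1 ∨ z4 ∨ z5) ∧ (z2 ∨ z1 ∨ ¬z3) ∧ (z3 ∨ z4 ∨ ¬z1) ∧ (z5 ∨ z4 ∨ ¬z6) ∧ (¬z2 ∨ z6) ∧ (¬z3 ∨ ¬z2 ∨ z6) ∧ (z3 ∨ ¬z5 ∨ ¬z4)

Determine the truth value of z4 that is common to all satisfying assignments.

Suppose z4 = True.
Suppose z3 = False.
(z6) alone gives z6 = True.
(z5) alone gives z5 = True.
But (¬z5) is also a unit clause — contradiction.
Backtrack on z3: now try z3 = True.
(¬z2) alone gives z2 = False.
(¬z1) alone gives z1 = False.
But (z1) is also a unit clause — contradiction.
Either choice for z3 ends in contradiction.
So every satisfying assignment has z4 = False.

False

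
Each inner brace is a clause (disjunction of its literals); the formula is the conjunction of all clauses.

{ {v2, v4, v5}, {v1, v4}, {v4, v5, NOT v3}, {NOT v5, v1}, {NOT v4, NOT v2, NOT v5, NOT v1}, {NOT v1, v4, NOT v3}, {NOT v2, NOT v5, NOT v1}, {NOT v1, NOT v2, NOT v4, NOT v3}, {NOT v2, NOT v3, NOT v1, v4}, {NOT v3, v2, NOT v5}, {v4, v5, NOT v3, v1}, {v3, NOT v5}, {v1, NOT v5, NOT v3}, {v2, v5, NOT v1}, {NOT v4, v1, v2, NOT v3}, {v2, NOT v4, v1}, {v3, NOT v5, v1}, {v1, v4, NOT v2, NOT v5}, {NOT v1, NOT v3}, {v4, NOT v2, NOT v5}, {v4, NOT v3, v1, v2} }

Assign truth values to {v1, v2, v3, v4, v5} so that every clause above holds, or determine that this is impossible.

v1: true,  v2: true,  v3: false,  v4: true,  v5: false

Suppose v1 = true.
From the singleton clause (NOT v3), v3 = false.
From the singleton clause (NOT v5), v5 = false.
From the singleton clause (v2), v2 = true.
No clause remains; v4 is free.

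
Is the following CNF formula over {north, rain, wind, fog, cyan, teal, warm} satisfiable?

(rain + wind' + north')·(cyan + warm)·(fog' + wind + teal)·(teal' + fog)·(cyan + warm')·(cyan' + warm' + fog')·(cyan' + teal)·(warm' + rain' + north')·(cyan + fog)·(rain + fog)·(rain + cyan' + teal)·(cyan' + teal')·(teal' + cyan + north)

Unsatisfiable

Suppose cyan = 1.
The clause (teal) is unit, so teal = 1.
But (teal') is also a unit clause — contradiction.
So cyan must be the other value — set cyan = 0.
The clause (warm) is unit, so warm = 1.
But (warm') is also a unit clause — contradiction.
Both values of cyan lead to a conflict.
No assignment satisfies every clause.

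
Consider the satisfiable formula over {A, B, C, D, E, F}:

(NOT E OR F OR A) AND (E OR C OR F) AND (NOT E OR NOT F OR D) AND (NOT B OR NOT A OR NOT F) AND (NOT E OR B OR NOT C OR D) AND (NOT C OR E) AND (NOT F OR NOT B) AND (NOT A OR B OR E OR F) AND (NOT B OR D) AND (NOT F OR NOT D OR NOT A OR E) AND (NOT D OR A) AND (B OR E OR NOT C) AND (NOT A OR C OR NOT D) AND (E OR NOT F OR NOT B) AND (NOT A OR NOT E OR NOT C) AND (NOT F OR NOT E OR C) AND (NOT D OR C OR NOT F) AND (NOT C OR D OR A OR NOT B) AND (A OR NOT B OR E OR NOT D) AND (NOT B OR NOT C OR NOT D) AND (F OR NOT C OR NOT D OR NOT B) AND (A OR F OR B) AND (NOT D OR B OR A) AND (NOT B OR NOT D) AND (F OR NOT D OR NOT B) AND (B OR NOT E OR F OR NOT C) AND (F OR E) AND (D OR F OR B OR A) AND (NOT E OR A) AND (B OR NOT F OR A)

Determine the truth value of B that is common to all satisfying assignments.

Suppose B = true.
From the singleton clause (NOT F), F = false.
From the singleton clause (D), D = true.
Now (NOT D) is unsatisfied and unit — conflict.
So every satisfying assignment has B = False.

False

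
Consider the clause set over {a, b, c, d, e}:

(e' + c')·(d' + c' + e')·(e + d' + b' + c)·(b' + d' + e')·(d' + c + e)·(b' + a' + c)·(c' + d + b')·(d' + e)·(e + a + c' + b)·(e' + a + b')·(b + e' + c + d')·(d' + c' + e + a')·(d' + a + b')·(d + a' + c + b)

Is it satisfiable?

Case e = 0:
Unit clause (d') forces d = 0.
Case c = 1:
Unit clause (b') forces b = 0.
Unit clause (a) forces a = 1.
All clauses are satisfied.
A satisfying assignment: a=1; b=0; c=1; d=0; e=0.

Yes, satisfiable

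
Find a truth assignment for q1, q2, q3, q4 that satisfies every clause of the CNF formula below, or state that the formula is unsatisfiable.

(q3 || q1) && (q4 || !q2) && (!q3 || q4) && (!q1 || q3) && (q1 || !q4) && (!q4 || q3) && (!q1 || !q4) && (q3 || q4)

Branch on q3: set q3 = true.
Unit clause (q4) forces q4 = true.
Unit clause (q1) forces q1 = true.
That conflicts with the unit clause (!q1).
So q3 must be the other value — set q3 = false.
Unit clause (q1) forces q1 = true.
That conflicts with the unit clause (!q1).
Either choice for q3 ends in contradiction.

UNSATISFIABLE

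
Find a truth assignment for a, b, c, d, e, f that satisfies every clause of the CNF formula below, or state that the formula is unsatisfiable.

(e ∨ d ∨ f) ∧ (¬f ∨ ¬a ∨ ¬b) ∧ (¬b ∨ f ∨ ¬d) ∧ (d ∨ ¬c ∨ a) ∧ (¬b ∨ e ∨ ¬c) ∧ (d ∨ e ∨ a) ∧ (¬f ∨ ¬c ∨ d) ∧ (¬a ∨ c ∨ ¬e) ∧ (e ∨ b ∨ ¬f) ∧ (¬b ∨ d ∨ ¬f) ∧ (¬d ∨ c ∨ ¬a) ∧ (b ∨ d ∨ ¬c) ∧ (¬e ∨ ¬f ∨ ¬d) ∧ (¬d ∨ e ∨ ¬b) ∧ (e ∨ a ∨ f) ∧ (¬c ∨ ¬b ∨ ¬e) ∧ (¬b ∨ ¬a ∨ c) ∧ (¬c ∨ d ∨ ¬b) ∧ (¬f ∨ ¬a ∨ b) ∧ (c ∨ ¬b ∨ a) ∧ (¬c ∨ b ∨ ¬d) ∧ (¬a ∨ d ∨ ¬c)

a ↦ False; b ↦ False; c ↦ False; d ↦ False; e ↦ True; f ↦ True

Suppose e = True.
Suppose a = False.
Suppose d = False.
(¬c) alone gives c = False.
(¬b) alone gives b = False.
Every clause is now satisfied; f is unconstrained.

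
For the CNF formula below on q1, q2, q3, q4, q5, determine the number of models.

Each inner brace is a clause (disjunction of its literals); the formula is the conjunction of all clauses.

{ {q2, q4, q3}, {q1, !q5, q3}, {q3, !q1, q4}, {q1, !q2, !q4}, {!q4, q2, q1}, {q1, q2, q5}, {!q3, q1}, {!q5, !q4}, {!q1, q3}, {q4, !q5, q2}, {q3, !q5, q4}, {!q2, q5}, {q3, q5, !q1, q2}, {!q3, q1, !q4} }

3

There are 2^5 = 32 truth assignments over (q1, q2, q3, q4, q5).
Split on q2. With q2 = true, the clauses containing q2 are satisfied and !q2 drops from the rest; 1 of the 2^4 = 16 assignments to the other variables satisfy what remains.
With q2 = false, by the same count on the reduced clause set, 2 assignments work.
Total: 1 + 2 = 3.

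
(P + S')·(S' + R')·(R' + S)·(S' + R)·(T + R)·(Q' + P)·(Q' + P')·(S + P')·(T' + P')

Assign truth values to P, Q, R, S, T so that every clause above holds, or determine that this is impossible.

P=0; Q=0; R=0; S=0; T=1

Try P = 0.
The clause (S') is unit, so S = 0.
The clause (R') is unit, so R = 0.
The clause (T) is unit, so T = 1.
The clause (Q') is unit, so Q = 0.
Every clause now holds.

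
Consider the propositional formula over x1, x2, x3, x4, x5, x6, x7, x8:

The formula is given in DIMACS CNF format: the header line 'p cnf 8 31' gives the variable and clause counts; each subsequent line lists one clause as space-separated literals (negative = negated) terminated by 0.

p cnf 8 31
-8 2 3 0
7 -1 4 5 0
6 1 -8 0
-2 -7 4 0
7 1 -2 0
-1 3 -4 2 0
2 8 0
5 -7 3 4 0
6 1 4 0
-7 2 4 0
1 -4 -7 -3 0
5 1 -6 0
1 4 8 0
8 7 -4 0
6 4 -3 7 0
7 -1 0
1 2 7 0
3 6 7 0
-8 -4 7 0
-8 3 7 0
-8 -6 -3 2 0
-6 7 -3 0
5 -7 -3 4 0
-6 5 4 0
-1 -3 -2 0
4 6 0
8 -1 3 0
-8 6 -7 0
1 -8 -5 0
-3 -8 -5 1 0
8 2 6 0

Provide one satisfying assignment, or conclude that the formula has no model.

Suppose x2 = True.
Suppose x7 = True.
(x4) alone gives x4 = True.
Suppose x1 = False.
(¬x3) alone gives x3 = False.
Suppose x6 = False.
(¬x8) alone gives x8 = False.
All clauses hold; x5 can take either value.

x1: False,  x2: True,  x3: False,  x4: True,  x5: True,  x6: False,  x7: True,  x8: False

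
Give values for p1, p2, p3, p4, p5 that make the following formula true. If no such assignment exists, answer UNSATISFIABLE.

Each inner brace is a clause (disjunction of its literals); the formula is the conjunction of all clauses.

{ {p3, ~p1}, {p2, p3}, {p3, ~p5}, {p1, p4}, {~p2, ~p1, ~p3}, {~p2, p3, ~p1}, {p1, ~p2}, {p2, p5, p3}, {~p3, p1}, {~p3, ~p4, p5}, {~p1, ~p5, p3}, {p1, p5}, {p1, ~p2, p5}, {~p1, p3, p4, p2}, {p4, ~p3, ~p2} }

p1 ↦ 1,  p2 ↦ 0,  p3 ↦ 1,  p4 ↦ 0,  p5 ↦ 0

Suppose p3 = 1.
Unit clause (p1) forces p1 = 1.
Unit clause (~p2) forces p2 = 0.
Suppose p4 = 0.
No clause remains; p5 is free.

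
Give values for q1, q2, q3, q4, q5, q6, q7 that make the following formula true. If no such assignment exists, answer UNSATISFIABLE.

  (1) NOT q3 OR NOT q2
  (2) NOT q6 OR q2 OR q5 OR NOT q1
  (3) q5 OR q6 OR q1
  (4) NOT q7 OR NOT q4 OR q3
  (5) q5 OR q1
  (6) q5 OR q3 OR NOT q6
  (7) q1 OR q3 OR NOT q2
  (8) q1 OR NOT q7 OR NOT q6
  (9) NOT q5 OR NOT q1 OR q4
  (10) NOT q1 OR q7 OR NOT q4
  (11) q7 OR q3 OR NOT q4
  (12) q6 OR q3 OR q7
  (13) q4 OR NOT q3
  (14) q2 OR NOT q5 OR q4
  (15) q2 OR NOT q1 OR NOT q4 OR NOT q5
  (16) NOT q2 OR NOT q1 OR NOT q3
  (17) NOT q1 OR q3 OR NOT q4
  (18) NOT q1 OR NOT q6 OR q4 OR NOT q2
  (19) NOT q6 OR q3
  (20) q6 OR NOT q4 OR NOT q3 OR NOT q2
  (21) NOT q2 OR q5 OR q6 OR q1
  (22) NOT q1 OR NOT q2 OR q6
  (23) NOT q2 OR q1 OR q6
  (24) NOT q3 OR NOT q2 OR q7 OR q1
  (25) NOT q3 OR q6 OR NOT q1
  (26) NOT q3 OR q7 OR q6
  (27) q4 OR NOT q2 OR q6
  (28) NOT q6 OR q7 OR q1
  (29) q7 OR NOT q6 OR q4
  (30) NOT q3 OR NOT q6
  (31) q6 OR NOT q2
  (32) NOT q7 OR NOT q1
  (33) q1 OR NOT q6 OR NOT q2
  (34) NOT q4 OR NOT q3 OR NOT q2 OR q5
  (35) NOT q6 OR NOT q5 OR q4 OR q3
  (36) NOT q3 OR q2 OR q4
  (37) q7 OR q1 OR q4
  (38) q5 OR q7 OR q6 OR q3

q1 ↦ false; q2 ↦ false; q3 ↦ true; q4 ↦ true; q5 ↦ true; q6 ↦ false; q7 ↦ true

Case q3 = true:
From the singleton clause (NOT q2), q2 = false.
From the singleton clause (q4), q4 = true.
From the singleton clause (NOT q6), q6 = false.
From the singleton clause (NOT q1), q1 = false.
From the singleton clause (q5), q5 = true.
From the singleton clause (q7), q7 = true.
Every clause now holds.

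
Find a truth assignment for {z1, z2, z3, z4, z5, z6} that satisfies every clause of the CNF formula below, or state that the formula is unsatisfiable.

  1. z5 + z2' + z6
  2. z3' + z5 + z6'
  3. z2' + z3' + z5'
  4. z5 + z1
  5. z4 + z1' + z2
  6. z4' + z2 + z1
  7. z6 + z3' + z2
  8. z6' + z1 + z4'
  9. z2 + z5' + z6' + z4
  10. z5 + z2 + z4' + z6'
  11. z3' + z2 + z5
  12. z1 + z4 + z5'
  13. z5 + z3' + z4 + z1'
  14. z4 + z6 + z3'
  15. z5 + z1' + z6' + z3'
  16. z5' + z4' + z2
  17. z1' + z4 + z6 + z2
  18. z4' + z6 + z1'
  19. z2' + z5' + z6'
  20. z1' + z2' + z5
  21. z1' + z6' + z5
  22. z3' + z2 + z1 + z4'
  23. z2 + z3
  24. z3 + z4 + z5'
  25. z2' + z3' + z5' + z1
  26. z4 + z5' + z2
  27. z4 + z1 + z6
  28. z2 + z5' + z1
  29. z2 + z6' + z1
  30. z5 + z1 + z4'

Try z5 = 1.
Try z2 = 1.
Unit clause (z3') forces z3 = 0.
Unit clause (z6') forces z6 = 0.
Unit clause (z4) forces z4 = 1.
Unit clause (z1') forces z1 = 0.
Every clause now holds.

z1 ↦ 0,  z2 ↦ 1,  z3 ↦ 0,  z4 ↦ 1,  z5 ↦ 1,  z6 ↦ 0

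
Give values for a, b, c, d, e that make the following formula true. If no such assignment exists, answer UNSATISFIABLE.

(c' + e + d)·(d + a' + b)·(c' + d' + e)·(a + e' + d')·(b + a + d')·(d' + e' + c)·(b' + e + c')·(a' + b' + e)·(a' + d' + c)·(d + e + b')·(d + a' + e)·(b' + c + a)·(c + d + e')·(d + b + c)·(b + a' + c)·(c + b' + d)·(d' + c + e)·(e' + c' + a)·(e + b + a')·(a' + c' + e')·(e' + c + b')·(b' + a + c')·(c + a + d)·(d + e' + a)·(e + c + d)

Suppose c = 0.
Suppose d = 0.
From the singleton clause (e'), e = 0.
That conflicts with the unit clause (e).
Undo d and try d = 1.
From the singleton clause (e'), e = 0.
That conflicts with the unit clause (e).
Neither d = 1 nor d = 0 works.
Undo c and try c = 1.
Suppose e = 1.
From the singleton clause (a), a = 1.
That conflicts with the unit clause (a').
Undo e and try e = 0.
From the singleton clause (d), d = 1.
That conflicts with the unit clause (d').
Neither e = 1 nor e = 0 works.
Neither c = 1 nor c = 0 works.

UNSATISFIABLE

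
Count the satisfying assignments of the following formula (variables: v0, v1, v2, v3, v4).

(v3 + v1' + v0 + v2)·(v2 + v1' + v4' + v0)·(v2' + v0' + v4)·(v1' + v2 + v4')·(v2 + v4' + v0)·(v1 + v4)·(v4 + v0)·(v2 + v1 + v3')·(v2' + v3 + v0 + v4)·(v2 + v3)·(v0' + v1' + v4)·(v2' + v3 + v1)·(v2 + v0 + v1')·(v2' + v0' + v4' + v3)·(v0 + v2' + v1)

4

There are 2^5 = 32 truth assignments over (v0, v1, v2, v3, v4).
Split on v4. With v4 = 1, the clauses containing v4 are satisfied and v4' drops from the rest; 4 of the 2^4 = 16 assignments to the other variables satisfy what remains.
With v4 = 0, by the same count on the reduced clause set, 0 assignments work.
Total: 4 + 0 = 4.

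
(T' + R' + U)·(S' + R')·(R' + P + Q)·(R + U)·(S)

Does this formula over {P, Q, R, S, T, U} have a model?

(S) alone gives S = 1.
(R') alone gives R = 0.
(U) alone gives U = 1.
No clause remains; P, Q, T are free.
A satisfying assignment: P=0; Q=1; R=0; S=1; T=0; U=1.

Satisfiable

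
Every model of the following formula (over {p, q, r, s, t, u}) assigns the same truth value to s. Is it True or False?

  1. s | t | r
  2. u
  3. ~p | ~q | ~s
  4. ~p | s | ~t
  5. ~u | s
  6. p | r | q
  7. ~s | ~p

True

Suppose s = 0.
(u) alone gives u = 1.
That conflicts with the unit clause (~u).
So every satisfying assignment has s = True.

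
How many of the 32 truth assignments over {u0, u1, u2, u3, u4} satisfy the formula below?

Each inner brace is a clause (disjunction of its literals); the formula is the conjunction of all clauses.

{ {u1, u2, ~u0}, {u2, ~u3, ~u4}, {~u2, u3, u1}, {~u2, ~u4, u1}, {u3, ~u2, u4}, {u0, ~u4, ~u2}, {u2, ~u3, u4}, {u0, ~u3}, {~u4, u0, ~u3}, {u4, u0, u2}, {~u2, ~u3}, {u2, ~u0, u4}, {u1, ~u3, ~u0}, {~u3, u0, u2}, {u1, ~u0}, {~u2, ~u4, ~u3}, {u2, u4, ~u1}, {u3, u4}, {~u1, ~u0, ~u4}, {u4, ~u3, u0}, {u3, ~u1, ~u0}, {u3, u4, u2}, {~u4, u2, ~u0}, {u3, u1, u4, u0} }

There are 2^5 = 32 truth assignments over (u0, u1, u2, u3, u4).
Split on u2. With u2 = 1, the clauses containing u2 are satisfied and ~u2 drops from the rest; 0 of the 2^4 = 16 assignments to the other variables satisfy what remains.
With u2 = 0, by the same count on the reduced clause set, 2 assignments work.
(One model: u0=F, u1=F, u2=F, u3=F, u4=T.)
Total: 0 + 2 = 2.

2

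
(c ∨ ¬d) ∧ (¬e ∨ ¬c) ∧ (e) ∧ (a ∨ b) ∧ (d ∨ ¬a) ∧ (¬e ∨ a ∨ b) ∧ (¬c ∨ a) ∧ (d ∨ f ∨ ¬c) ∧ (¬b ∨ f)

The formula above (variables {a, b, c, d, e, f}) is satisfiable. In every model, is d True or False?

Suppose d = True.
From the singleton clause (c), c = True.
From the singleton clause (¬e), e = False.
But (e) is also a unit clause — contradiction.
So every satisfying assignment has d = False.

False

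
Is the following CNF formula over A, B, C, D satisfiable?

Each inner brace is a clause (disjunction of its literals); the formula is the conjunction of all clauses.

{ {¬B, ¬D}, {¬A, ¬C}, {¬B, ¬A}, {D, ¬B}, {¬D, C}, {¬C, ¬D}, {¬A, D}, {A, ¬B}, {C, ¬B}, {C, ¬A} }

Yes

Case B = False:
Case A = False:
Case D = False:
All clauses hold; C can take either value.
A satisfying assignment: A: False, B: False, C: True, D: False.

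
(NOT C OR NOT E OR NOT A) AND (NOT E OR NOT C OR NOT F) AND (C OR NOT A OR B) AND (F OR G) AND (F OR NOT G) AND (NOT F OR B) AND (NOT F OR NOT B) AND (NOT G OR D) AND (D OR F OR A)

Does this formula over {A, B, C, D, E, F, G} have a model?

Branch on F: set F = true.
Unit clause (B) forces B = true.
Now (NOT B) is unsatisfied and unit — conflict.
Undo F and try F = false.
Unit clause (G) forces G = true.
Now (NOT G) is unsatisfied and unit — conflict.
Both values of F lead to a conflict.
No assignment satisfies every clause.

No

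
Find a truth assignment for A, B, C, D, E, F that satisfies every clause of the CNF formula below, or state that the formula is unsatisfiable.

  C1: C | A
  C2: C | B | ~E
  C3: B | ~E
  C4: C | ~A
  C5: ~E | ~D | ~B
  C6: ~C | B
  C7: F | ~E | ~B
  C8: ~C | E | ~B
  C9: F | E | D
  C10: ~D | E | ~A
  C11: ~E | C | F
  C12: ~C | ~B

UNSATISFIABLE

Try C = 1.
From the singleton clause (B), B = 1.
But (~B) is also a unit clause — contradiction.
So C must be the other value — set C = 0.
From the singleton clause (A), A = 1.
But (~A) is also a unit clause — contradiction.
Both values of C lead to a conflict.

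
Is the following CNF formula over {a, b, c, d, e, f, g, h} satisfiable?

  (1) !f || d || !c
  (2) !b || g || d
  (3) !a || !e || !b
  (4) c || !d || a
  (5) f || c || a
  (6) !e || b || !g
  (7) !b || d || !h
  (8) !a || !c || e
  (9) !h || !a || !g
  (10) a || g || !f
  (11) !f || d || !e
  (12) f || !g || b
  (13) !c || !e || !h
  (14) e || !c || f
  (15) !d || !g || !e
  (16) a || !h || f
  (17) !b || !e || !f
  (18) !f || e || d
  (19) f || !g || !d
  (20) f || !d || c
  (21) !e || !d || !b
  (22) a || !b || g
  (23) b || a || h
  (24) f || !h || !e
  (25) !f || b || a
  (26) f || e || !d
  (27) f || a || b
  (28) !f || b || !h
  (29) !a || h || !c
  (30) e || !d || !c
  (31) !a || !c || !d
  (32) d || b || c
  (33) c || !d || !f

Yes

Suppose f = false.
Suppose c = false.
Unit clause (a) forces a = true.
Unit clause (!d) forces d = false.
Unit clause (b) forces b = true.
Unit clause (g) forces g = true.
Unit clause (!e) forces e = false.
Unit clause (!h) forces h = false.
This assignment satisfies each clause.
A satisfying assignment: a=true, b=true, c=false, d=false, e=false, f=false, g=true, h=false.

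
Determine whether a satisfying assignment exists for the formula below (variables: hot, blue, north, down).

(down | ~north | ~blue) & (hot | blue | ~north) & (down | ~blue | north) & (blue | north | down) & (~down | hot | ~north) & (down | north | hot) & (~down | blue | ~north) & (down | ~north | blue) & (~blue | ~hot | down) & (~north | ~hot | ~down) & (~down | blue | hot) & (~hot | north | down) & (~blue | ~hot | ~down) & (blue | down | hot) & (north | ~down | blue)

Yes, satisfiable

Case down = 1:
Case hot = 0:
(~north) alone gives north = 0.
(blue) alone gives blue = 1.
All clauses are satisfied.
A satisfying assignment: hot ↦ 0, blue ↦ 1, north ↦ 0, down ↦ 1.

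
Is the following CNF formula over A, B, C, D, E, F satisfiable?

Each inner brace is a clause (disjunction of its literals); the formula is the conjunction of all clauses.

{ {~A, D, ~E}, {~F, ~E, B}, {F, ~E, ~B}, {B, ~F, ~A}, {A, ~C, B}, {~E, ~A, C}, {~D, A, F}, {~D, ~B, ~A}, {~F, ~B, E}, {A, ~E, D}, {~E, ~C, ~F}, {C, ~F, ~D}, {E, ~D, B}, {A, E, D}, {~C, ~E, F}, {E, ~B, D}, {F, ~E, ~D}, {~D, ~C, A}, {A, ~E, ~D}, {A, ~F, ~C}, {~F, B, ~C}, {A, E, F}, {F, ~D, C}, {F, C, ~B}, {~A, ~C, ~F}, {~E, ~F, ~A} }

Suppose A = 1.
Suppose D = 0.
From the singleton clause (~E), E = 0.
From the singleton clause (~B), B = 0.
From the singleton clause (~F), F = 0.
No clause remains; C is free.
A satisfying assignment: A=1; B=0; C=0; D=0; E=0; F=0.

Yes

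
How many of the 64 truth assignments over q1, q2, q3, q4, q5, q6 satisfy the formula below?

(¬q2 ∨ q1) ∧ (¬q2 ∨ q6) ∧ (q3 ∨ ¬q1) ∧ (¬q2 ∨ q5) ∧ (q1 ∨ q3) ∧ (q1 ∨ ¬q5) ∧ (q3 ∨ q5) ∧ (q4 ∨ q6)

11

There are 2^6 = 64 truth assignments over (q1, q2, q3, q4, q5, q6).
Split on q2. With q2 = True, the clauses containing q2 are satisfied and ¬q2 drops from the rest; 2 of the 2^5 = 32 assignments to the other variables satisfy what remains.
With q2 = False, by the same count on the reduced clause set, 9 assignments work.
(One model: q1=F, q2=F, q3=T, q4=F, q5=F, q6=T.)
Total: 2 + 9 = 11.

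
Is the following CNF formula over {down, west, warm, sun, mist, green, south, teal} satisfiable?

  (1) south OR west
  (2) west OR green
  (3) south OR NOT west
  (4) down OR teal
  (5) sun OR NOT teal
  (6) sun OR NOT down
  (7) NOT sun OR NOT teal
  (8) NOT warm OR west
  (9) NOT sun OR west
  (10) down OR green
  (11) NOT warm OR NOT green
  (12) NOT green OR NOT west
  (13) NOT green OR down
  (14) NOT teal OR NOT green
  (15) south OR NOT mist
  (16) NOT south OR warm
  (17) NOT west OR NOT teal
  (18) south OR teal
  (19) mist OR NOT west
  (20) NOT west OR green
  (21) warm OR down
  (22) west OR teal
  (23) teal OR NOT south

Case south = true:
The clause (warm) is unit, so warm = true.
The clause (west) is unit, so west = true.
The clause (NOT green) is unit, so green = false.
Now (green) is unsatisfied and unit — conflict.
Backtrack on south: now try south = false.
The clause (west) is unit, so west = true.
Now (NOT west) is unsatisfied and unit — conflict.
Both values of south lead to a conflict.
No assignment satisfies every clause.

No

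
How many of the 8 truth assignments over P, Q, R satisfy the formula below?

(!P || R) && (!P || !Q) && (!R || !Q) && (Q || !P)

3

There are 2^3 = 8 truth assignments over (P, Q, R).
Split on R. With R = true, the clauses containing R are satisfied and !R drops from the rest; 1 of the 2^2 = 4 assignments to the other variables satisfy what remains.
With R = false, by the same count on the reduced clause set, 2 assignments work.
Total: 1 + 2 = 3.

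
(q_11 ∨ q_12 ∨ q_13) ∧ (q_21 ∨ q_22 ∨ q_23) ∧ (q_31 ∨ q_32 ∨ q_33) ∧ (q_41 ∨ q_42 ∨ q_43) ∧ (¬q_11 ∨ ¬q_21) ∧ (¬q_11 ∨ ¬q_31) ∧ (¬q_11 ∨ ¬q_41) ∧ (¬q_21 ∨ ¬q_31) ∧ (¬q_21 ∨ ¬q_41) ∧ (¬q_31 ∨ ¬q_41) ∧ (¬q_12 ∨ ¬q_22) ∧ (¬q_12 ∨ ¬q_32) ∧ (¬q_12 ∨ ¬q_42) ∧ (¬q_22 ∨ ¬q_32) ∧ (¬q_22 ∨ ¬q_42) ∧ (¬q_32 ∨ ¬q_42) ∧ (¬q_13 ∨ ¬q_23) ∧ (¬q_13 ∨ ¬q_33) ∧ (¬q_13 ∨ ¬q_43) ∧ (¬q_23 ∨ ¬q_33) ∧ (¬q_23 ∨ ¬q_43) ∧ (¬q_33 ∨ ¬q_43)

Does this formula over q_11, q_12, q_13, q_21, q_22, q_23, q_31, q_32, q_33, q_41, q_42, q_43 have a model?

Branch on q_11: set q_11 = False.
Branch on q_12: set q_12 = True.
From the singleton clause (¬q_22), q_22 = False.
From the singleton clause (¬q_32), q_32 = False.
From the singleton clause (¬q_42), q_42 = False.
Branch on q_21: set q_21 = True.
From the singleton clause (¬q_31), q_31 = False.
From the singleton clause (q_33), q_33 = True.
From the singleton clause (¬q_41), q_41 = False.
From the singleton clause (q_43), q_43 = True.
Now (¬q_43) is unsatisfied and unit — conflict.
That branch fails; take q_21 = False instead.
From the singleton clause (q_23), q_23 = True.
From the singleton clause (¬q_13), q_13 = False.
From the singleton clause (¬q_33), q_33 = False.
From the singleton clause (q_31), q_31 = True.
From the singleton clause (¬q_41), q_41 = False.
From the singleton clause (q_43), q_43 = True.
Now (¬q_43) is unsatisfied and unit — conflict.
Neither q_21 = True nor q_21 = False works.
That branch fails; take q_12 = False instead.
From the singleton clause (q_13), q_13 = True.
From the singleton clause (¬q_23), q_23 = False.
From the singleton clause (¬q_33), q_33 = False.
From the singleton clause (¬q_43), q_43 = False.
Branch on q_21: set q_21 = True.
From the singleton clause (¬q_31), q_31 = False.
From the singleton clause (q_32), q_32 = True.
From the singleton clause (¬q_41), q_41 = False.
From the singleton clause (q_42), q_42 = True.
Now (¬q_42) is unsatisfied and unit — conflict.
That branch fails; take q_21 = False instead.
From the singleton clause (q_22), q_22 = True.
From the singleton clause (¬q_32), q_32 = False.
From the singleton clause (q_31), q_31 = True.
From the singleton clause (¬q_41), q_41 = False.
From the singleton clause (q_42), q_42 = True.
Now (¬q_42) is unsatisfied and unit — conflict.
Neither q_21 = True nor q_21 = False works.
Neither q_12 = True nor q_12 = False works.
That branch fails; take q_11 = True instead.
From the singleton clause (¬q_21), q_21 = False.
From the singleton clause (¬q_31), q_31 = False.
From the singleton clause (¬q_41), q_41 = False.
Branch on q_22: set q_22 = True.
From the singleton clause (¬q_12), q_12 = False.
From the singleton clause (¬q_32), q_32 = False.
From the singleton clause (q_33), q_33 = True.
From the singleton clause (¬q_42), q_42 = False.
From the singleton clause (q_43), q_43 = True.
Now (¬q_43) is unsatisfied and unit — conflict.
That branch fails; take q_22 = False instead.
From the singleton clause (q_23), q_23 = True.
From the singleton clause (¬q_13), q_13 = False.
From the singleton clause (¬q_33), q_33 = False.
From the singleton clause (q_32), q_32 = True.
From the singleton clause (¬q_12), q_12 = False.
From the singleton clause (¬q_42), q_42 = False.
From the singleton clause (q_43), q_43 = True.
Now (¬q_43) is unsatisfied and unit — conflict.
Neither q_22 = True nor q_22 = False works.
Neither q_11 = True nor q_11 = False works.
No assignment satisfies every clause.

Unsatisfiable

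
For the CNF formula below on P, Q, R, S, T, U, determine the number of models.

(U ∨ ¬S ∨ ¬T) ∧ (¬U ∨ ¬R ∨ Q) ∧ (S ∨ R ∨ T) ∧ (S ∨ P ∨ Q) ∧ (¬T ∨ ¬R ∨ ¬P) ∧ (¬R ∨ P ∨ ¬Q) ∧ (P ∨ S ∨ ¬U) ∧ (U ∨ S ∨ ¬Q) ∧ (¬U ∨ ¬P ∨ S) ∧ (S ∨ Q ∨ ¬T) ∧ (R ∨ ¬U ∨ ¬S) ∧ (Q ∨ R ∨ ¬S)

There are 2^6 = 64 truth assignments over (P, Q, R, S, T, U).
Split on S. With S = True, the clauses containing S are satisfied and ¬S drops from the rest; 6 of the 2^5 = 32 assignments to the other variables satisfy what remains.
With S = False, by the same count on the reduced clause set, 1 assignment works.
Total: 6 + 1 = 7.

7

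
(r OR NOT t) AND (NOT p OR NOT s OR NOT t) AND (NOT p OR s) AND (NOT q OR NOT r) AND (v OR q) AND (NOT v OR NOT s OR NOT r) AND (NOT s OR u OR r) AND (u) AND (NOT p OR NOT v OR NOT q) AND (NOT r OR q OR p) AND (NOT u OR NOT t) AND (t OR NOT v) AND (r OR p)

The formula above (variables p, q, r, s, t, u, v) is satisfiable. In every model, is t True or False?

False

Suppose t = true.
Unit clause (r) forces r = true.
Unit clause (NOT q) forces q = false.
Unit clause (v) forces v = true.
Unit clause (NOT s) forces s = false.
Unit clause (NOT p) forces p = false.
That conflicts with the unit clause (p).
So every satisfying assignment has t = False.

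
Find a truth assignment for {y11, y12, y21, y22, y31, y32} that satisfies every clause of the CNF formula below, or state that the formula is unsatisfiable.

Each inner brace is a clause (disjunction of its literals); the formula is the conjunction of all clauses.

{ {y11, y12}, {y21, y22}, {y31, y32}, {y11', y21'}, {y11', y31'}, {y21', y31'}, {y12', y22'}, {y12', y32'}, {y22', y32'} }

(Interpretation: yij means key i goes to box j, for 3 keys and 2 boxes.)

Suppose y11 = 1.
(y21') alone gives y21 = 0.
(y22) alone gives y22 = 1.
(y31') alone gives y31 = 0.
(y32) alone gives y32 = 1.
Now (y32') is unsatisfied and unit — conflict.
So y11 must be the other value — set y11 = 0.
(y12) alone gives y12 = 1.
(y22') alone gives y22 = 0.
(y21) alone gives y21 = 1.
(y31') alone gives y31 = 0.
(y32) alone gives y32 = 1.
Now (y32') is unsatisfied and unit — conflict.
Both values of y11 lead to a conflict.

UNSATISFIABLE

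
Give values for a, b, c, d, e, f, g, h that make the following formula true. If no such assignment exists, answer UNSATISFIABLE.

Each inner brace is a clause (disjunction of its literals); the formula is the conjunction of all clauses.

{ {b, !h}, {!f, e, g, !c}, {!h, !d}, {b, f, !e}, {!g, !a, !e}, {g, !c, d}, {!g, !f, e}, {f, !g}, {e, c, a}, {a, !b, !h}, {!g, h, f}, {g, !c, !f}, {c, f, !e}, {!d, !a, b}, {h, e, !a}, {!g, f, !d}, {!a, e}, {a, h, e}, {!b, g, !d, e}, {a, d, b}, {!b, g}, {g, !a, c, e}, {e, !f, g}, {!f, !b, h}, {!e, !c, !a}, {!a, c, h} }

a=false,  b=false,  c=false,  d=true,  e=true,  f=true,  g=false,  h=false

Try b = false.
The clause (!h) is unit, so h = false.
Try f = true.
Try g = false.
The clause (!c) is unit, so c = false.
The clause (e) is unit, so e = true.
The clause (!a) is unit, so a = false.
The clause (d) is unit, so d = true.
This assignment satisfies each clause.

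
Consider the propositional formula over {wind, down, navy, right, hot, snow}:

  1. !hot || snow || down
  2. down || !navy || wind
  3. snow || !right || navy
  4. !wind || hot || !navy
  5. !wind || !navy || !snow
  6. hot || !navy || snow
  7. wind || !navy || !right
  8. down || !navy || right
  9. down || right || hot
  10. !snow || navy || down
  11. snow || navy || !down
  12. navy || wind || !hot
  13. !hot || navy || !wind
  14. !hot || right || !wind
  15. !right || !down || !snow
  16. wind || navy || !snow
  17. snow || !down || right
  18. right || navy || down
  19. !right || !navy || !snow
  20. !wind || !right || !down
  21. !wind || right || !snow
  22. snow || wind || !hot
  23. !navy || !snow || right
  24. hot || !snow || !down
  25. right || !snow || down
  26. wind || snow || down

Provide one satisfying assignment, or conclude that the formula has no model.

UNSATISFIABLE

Branch on hot: set hot = false.
Branch on wind: set wind = false.
Branch on down: set down = true.
Unit clause (!snow) forces snow = false.
Unit clause (!navy) forces navy = false.
That conflicts with the unit clause (navy).
Undo down and try down = false.
Unit clause (!navy) forces navy = false.
Unit clause (right) forces right = true.
Unit clause (snow) forces snow = true.
That conflicts with the unit clause (!snow).
Either choice for down ends in contradiction.
Undo wind and try wind = true.
Unit clause (!navy) forces navy = false.
Branch on snow: set snow = true.
Unit clause (down) forces down = true.
That conflicts with the unit clause (!down).
Undo snow and try snow = false.
Unit clause (!right) forces right = false.
Unit clause (down) forces down = true.
That conflicts with the unit clause (!down).
Either choice for snow ends in contradiction.
Either choice for wind ends in contradiction.
Undo hot and try hot = true.
Branch on snow: set snow = true.
Branch on wind: set wind = false.
Unit clause (navy) forces navy = true.
Unit clause (down) forces down = true.
Unit clause (!right) forces right = false.
That conflicts with the unit clause (right).
Undo wind and try wind = true.
Unit clause (!navy) forces navy = false.
That conflicts with the unit clause (navy).
Either choice for wind ends in contradiction.
Undo snow and try snow = false.
Unit clause (down) forces down = true.
Unit clause (navy) forces navy = true.
Unit clause (right) forces right = true.
Unit clause (wind) forces wind = true.
That conflicts with the unit clause (!wind).
Either choice for snow ends in contradiction.
Either choice for hot ends in contradiction.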